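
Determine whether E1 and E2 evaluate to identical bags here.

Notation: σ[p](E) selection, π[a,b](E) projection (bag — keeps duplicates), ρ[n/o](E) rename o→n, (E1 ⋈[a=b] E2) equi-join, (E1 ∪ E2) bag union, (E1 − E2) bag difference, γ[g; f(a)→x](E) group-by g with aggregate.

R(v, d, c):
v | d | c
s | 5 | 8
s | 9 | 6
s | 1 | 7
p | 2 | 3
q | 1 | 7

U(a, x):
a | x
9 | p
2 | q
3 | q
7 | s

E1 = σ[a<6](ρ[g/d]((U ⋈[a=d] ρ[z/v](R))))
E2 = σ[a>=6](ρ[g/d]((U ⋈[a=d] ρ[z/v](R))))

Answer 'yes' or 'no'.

E1 stepwise |·|:
  U → 4
  R → 5
  ρ[z/v](R) → 5
  (U ⋈[a=d] ρ[z/v](R)) → 2
  ρ[g/d]((U ⋈[a=d] ρ[z/v](R))) → 2
  σ[a<6](ρ[g/d]((U ⋈[a=d] ρ[z/v](R)))) → 1
E2 stepwise |·|:
  U → 4
  R → 5
  ρ[z/v](R) → 5
  (U ⋈[a=d] ρ[z/v](R)) → 2
  ρ[g/d]((U ⋈[a=d] ρ[z/v](R))) → 2
  σ[a>=6](ρ[g/d]((U ⋈[a=d] ρ[z/v](R)))) → 1

E1 result:
a | x | z | g | c
2 | q | p | 2 | 3
E2 result:
a | x | z | g | c
9 | p | s | 9 | 6
Witness: (2, 'q', 'p', 2, 3) appears 1× in E1 but 0× in E2.

no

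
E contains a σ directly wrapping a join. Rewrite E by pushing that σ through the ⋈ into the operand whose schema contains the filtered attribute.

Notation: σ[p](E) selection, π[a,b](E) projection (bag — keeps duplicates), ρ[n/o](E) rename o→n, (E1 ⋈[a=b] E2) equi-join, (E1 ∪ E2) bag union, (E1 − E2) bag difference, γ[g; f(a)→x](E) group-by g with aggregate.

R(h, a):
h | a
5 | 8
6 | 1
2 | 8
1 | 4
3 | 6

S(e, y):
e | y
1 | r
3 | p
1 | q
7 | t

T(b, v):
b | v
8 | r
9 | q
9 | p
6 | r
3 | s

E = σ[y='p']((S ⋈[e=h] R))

σ filters on y, owned by the left side.
E' = (σ[y='p'](S) ⋈[e=h] R)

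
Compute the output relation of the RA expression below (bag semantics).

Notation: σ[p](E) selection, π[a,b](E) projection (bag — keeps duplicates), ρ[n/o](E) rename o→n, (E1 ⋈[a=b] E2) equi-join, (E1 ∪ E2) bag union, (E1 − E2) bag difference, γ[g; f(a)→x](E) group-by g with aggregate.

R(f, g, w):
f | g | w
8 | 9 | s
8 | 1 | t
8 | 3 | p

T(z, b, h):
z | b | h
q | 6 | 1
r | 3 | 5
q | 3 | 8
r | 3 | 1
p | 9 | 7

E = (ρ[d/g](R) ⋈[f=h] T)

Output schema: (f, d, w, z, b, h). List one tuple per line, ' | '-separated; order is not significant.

Row counts bottom-up:
  R → 3
  ρ[d/g](R) → 3
  T → 5
  (ρ[d/g](R) ⋈[f=h] T) → 3

== RESULT ==
f | d | w | z | b | h
8 | 1 | t | q | 3 | 8
8 | 3 | p | q | 3 | 8
8 | 9 | s | q | 3 | 8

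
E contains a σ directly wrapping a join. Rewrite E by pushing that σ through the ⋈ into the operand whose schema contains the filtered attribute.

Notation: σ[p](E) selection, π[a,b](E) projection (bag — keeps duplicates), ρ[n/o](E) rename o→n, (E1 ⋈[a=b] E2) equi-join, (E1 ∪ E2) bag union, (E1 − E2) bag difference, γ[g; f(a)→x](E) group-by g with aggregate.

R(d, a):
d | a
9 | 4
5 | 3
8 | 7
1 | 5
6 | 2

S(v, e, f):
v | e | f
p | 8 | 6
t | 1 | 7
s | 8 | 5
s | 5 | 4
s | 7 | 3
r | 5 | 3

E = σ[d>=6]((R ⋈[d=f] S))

σ filters on d, owned by the left side.
E' = (σ[d>=6](R) ⋈[d=f] S)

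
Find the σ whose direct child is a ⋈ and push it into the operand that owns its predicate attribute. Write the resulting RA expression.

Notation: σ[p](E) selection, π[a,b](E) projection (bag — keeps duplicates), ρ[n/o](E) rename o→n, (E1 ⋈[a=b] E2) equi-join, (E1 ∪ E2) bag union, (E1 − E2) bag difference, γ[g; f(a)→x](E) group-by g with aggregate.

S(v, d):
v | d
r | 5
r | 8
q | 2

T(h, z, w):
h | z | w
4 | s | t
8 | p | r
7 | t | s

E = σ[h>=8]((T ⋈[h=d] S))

σ filters on h, owned by the left side.
E' = (σ[h>=8](T) ⋈[h=d] S)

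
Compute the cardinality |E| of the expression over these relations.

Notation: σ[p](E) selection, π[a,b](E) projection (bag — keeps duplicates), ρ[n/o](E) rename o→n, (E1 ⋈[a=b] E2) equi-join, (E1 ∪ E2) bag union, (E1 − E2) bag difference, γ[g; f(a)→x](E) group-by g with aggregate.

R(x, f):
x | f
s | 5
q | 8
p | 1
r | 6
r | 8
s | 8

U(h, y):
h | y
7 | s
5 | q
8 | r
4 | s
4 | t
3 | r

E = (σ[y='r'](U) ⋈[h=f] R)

Per-node cardinality:
  U → 6
  σ[y='r'](U) → 2
  R → 6
  (σ[y='r'](U) ⋈[h=f] R) → 3

|E| = 3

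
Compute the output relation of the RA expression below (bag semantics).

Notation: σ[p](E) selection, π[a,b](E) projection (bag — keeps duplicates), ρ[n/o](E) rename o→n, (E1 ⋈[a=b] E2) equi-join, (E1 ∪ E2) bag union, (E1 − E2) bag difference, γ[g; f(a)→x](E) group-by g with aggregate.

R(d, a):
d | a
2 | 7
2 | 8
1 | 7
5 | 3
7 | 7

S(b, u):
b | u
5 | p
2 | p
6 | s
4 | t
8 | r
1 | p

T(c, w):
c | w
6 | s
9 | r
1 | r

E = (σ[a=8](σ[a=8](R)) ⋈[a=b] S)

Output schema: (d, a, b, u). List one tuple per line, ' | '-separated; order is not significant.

Row counts bottom-up:
  R → 5
  σ[a=8](R) → 1
  σ[a=8](σ[a=8](R)) → 1
  S → 6
  (σ[a=8](σ[a=8](R)) ⋈[a=b] S) → 1

== RESULT ==
d | a | b | u
2 | 8 | 8 | r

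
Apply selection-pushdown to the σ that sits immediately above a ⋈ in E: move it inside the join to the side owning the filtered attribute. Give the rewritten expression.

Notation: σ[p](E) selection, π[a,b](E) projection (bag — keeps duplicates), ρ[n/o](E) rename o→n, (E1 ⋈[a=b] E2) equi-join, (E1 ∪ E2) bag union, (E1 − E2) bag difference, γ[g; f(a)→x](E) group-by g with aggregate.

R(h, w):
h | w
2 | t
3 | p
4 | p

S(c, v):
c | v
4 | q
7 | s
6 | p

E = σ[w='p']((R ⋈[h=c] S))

σ filters on w, owned by the left side.
E' = (σ[w='p'](R) ⋈[h=c] S)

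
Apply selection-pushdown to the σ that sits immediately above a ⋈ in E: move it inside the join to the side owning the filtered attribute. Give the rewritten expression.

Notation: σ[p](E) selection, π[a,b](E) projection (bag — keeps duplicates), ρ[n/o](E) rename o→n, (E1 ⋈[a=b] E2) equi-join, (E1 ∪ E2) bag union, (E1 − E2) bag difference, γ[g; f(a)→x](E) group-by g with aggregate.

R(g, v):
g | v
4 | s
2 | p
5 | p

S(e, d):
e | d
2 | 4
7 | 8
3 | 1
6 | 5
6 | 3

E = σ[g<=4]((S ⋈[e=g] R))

σ filters on g, owned by the right side.
E' = (S ⋈[e=g] σ[g<=4](R))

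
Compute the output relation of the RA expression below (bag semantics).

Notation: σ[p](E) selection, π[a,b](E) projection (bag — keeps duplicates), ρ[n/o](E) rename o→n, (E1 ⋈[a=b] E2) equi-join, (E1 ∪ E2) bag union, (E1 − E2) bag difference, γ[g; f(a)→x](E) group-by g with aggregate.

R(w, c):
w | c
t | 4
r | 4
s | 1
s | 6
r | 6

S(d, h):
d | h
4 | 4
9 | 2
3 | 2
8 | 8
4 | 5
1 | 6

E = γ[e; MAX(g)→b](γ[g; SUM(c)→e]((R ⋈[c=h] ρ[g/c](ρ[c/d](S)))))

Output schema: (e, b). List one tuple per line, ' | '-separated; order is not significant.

Subexpression sizes:
  R → 5
  S → 6
  ρ[c/d](S) → 6
  ρ[g/c](ρ[c/d](S)) → 6
  (R ⋈[c=h] ρ[g/c](ρ[c/d](S))) → 4
  γ[g; SUM(c)→e]((R ⋈[c=h] ρ[g/c](ρ[c/d](S)))) → 2
  γ[e; MAX(g)→b](γ[g; SUM(c)→e]((R ⋈[c=h] ρ[g/c](ρ[c/d](S))))) → 2

== RESULT ==
e | b
8 | 4
12 | 1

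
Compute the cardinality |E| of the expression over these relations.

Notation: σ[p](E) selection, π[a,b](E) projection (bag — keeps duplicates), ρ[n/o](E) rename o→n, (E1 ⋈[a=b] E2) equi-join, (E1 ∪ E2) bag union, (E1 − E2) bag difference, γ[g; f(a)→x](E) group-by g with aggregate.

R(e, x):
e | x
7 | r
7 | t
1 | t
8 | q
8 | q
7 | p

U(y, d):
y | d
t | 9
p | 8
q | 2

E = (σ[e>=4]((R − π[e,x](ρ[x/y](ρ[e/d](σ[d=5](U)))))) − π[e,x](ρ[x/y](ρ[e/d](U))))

Subexpression sizes:
  R → 6
  U → 3
  σ[d=5](U) → 0
  ρ[e/d](σ[d=5](U)) → 0
  ρ[x/y](ρ[e/d](σ[d=5](U))) → 0
  π[e,x](ρ[x/y](ρ[e/d](σ[d=5](U)))) → 0
  (R − π[e,x](ρ[x/y](ρ[e/d](σ[d=5](U))))) → 6
  σ[e>=4]((R − π[e,x](ρ[x/y](ρ[e/d](σ[d=5](U)))))) → 5
  U → 3
  ρ[e/d](U) → 3
  ρ[x/y](ρ[e/d](U)) → 3
  π[e,x](ρ[x/y](ρ[e/d](U))) → 3
  (σ[e>=4]((R − π[e,x](ρ[x/y](ρ[e/d](σ[d=5](U)))))) − π[e,x](ρ[x/y](ρ[e/d](U)))) → 5

|E| = 5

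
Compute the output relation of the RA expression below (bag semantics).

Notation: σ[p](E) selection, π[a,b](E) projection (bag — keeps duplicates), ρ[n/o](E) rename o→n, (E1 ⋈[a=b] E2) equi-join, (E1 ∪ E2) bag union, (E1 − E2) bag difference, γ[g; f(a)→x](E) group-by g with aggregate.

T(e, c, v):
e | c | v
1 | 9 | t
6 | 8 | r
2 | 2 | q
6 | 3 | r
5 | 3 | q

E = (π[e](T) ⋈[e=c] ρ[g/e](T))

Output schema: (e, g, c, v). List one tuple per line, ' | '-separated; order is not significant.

Per-node cardinality:
  T → 5
  π[e](T) → 5
  T → 5
  ρ[g/e](T) → 5
  (π[e](T) ⋈[e=c] ρ[g/e](T)) → 1

== RESULT ==
e | g | c | v
2 | 2 | 2 | q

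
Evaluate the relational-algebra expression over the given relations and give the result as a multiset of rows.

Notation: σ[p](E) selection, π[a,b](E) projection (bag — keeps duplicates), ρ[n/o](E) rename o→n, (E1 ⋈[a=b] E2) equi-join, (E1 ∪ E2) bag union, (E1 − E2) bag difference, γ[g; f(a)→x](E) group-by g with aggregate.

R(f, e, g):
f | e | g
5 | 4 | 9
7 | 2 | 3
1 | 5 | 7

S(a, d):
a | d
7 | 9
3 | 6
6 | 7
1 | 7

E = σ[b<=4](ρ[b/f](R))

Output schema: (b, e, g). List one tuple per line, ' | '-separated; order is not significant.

Stepwise |·|:
  R → 3
  ρ[b/f](R) → 3
  σ[b<=4](ρ[b/f](R)) → 1

== RESULT ==
b | e | g
1 | 5 | 7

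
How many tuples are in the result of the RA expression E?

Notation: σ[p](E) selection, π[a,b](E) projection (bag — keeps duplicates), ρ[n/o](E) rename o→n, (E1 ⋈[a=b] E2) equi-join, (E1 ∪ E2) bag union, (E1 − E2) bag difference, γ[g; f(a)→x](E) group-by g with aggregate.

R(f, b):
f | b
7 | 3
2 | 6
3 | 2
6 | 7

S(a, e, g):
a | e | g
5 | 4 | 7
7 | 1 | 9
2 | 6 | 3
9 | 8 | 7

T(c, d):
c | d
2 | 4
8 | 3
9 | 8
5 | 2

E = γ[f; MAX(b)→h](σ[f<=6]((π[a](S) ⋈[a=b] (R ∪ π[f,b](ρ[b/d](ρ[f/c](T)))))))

Subexpression sizes:
  S → 4
  π[a](S) → 4
  R → 4
  T → 4
  ρ[f/c](T) → 4
  ρ[b/d](ρ[f/c](T)) → 4
  π[f,b](ρ[b/d](ρ[f/c](T))) → 4
  (R ∪ π[f,b](ρ[b/d](ρ[f/c](T)))) → 8
  (π[a](S) ⋈[a=b] (R ∪ π[f,b](ρ[b/d](ρ[f/c](T))))) → 3
  σ[f<=6]((π[a](S) ⋈[a=b] (R ∪ π[f,b](ρ[b/d](ρ[f/c](T)))))) → 3
  γ[f; MAX(b)→h](σ[f<=6]((π[a](S) ⋈[a=b] (R ∪ π[f,b](ρ[b/d](ρ[f/c](T))))))) → 3

|E| = 3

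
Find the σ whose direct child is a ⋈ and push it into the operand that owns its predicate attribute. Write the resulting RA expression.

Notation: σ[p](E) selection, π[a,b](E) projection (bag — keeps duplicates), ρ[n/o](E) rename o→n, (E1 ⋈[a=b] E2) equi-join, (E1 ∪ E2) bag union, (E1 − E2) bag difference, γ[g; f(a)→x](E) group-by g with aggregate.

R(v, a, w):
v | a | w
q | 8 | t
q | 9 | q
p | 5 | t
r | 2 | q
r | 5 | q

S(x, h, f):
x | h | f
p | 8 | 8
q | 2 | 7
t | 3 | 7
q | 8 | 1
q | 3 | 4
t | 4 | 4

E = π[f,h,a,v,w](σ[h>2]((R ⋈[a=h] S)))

σ filters on h, owned by the right side.
E' = π[f,h,a,v,w]((R ⋈[a=h] σ[h>2](S)))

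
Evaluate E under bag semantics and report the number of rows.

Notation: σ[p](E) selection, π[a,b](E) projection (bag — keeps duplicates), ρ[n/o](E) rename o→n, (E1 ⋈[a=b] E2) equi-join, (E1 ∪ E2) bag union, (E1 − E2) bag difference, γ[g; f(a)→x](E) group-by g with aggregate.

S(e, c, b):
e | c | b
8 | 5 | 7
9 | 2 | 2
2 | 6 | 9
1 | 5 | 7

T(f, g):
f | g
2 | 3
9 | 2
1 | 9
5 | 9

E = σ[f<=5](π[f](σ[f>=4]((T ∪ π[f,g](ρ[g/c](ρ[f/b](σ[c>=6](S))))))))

Row counts bottom-up:
  T → 4
  S → 4
  σ[c>=6](S) → 1
  ρ[f/b](σ[c>=6](S)) → 1
  ρ[g/c](ρ[f/b](σ[c>=6](S))) → 1
  π[f,g](ρ[g/c](ρ[f/b](σ[c>=6](S)))) → 1
  (T ∪ π[f,g](ρ[g/c](ρ[f/b](σ[c>=6](S))))) → 5
  σ[f>=4]((T ∪ π[f,g](ρ[g/c](ρ[f/b](σ[c>=6](S)))))) → 3
  π[f](σ[f>=4]((T ∪ π[f,g](ρ[g/c](ρ[f/b](σ[c>=6](S))))))) → 3
  σ[f<=5](π[f](σ[f>=4]((T ∪ π[f,g](ρ[g/c](ρ[f/b](σ[c>=6](S)))))))) → 1

|E| = 1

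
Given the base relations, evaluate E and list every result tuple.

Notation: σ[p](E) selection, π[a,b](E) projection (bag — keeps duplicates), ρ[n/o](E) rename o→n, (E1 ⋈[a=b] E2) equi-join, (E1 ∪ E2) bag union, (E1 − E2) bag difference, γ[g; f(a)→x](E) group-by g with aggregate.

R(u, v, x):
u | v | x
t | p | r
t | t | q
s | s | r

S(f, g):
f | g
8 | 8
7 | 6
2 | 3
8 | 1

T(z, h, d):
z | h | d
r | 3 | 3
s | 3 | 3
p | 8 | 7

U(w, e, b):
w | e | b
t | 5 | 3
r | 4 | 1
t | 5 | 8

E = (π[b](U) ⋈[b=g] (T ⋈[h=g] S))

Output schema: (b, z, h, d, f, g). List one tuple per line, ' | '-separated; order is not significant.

Stepwise |·|:
  U → 3
  π[b](U) → 3
  T → 3
  S → 4
  (T ⋈[h=g] S) → 3
  (π[b](U) ⋈[b=g] (T ⋈[h=g] S)) → 3

== RESULT ==
b | z | h | d | f | g
3 | r | 3 | 3 | 2 | 3
3 | s | 3 | 3 | 2 | 3
8 | p | 8 | 7 | 8 | 8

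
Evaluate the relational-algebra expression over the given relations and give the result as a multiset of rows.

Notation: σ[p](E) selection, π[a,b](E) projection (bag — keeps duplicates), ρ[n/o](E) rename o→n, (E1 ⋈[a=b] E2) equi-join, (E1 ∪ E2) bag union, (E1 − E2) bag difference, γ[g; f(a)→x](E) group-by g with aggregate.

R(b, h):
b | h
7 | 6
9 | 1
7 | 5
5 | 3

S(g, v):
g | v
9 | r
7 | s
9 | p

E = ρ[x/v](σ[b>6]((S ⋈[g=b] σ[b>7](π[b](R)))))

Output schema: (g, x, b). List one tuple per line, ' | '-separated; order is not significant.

Row counts bottom-up:
  S → 3
  R → 4
  π[b](R) → 4
  σ[b>7](π[b](R)) → 1
  (S ⋈[g=b] σ[b>7](π[b](R))) → 2
  σ[b>6]((S ⋈[g=b] σ[b>7](π[b](R)))) → 2
  ρ[x/v](σ[b>6]((S ⋈[g=b] σ[b>7](π[b](R))))) → 2

== RESULT ==
g | x | b
9 | p | 9
9 | r | 9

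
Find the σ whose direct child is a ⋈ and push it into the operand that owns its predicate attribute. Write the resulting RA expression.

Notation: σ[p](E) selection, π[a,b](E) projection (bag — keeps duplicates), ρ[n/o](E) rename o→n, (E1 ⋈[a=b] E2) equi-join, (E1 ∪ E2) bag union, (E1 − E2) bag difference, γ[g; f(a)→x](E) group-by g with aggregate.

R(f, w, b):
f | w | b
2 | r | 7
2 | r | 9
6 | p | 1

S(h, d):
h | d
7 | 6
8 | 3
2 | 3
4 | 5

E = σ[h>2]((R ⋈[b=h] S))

σ filters on h, owned by the right side.
E' = (R ⋈[b=h] σ[h>2](S))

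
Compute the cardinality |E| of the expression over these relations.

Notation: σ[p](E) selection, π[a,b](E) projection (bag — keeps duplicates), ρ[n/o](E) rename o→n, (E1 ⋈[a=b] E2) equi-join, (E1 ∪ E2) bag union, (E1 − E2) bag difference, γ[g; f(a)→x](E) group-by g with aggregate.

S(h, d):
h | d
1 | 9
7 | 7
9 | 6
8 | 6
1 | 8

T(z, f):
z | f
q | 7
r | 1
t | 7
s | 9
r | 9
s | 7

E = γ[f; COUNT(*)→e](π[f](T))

Subexpression sizes:
  T → 6
  π[f](T) → 6
  γ[f; COUNT(*)→e](π[f](T)) → 3

|E| = 3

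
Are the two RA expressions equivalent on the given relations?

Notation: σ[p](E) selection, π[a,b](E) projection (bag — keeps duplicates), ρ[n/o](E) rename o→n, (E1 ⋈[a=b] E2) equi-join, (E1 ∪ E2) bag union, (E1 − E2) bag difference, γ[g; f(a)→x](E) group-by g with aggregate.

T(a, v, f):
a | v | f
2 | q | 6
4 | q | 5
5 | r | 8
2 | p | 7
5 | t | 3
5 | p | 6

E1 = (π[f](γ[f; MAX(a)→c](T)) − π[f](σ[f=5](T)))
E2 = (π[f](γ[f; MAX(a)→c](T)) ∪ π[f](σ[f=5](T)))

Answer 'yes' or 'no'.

E1 stepwise |·|:
  T → 6
  γ[f; MAX(a)→c](T) → 5
  π[f](γ[f; MAX(a)→c](T)) → 5
  T → 6
  σ[f=5](T) → 1
  π[f](σ[f=5](T)) → 1
  (π[f](γ[f; MAX(a)→c](T)) − π[f](σ[f=5](T))) → 4
E2 stepwise |·|:
  T → 6
  γ[f; MAX(a)→c](T) → 5
  π[f](γ[f; MAX(a)→c](T)) → 5
  T → 6
  σ[f=5](T) → 1
  π[f](σ[f=5](T)) → 1
  (π[f](γ[f; MAX(a)→c](T)) ∪ π[f](σ[f=5](T))) → 6

E1 result:
f
3
6
7
8
E2 result:
f
3
5
5
6
7
8
Witness: (5,) appears 0× in E1 but 2× in E2.

no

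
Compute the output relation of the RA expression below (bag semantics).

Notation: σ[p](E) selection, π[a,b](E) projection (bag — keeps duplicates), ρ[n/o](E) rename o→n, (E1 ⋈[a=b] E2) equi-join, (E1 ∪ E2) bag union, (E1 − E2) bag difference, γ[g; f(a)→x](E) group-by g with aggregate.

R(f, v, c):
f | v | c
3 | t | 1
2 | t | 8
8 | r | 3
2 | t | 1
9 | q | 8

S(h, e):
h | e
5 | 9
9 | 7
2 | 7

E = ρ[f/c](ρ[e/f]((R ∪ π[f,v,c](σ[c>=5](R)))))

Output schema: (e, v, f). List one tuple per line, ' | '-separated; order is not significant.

Stepwise |·|:
  R → 5
  R → 5
  σ[c>=5](R) → 2
  π[f,v,c](σ[c>=5](R)) → 2
  (R ∪ π[f,v,c](σ[c>=5](R))) → 7
  ρ[e/f]((R ∪ π[f,v,c](σ[c>=5](R)))) → 7
  ρ[f/c](ρ[e/f]((R ∪ π[f,v,c](σ[c>=5](R))))) → 7

== RESULT ==
e | v | f
2 | t | 1
2 | t | 8
2 | t | 8
3 | t | 1
8 | r | 3
9 | q | 8
9 | q | 8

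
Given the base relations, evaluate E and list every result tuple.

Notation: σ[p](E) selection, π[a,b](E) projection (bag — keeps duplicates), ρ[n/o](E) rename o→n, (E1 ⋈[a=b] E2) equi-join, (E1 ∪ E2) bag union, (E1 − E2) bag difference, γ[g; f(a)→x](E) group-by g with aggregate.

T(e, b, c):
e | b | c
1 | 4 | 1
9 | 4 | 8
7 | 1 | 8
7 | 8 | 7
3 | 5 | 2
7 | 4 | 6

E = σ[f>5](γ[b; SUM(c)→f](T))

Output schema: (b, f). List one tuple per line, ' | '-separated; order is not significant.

Subexpression sizes:
  T → 6
  γ[b; SUM(c)→f](T) → 4
  σ[f>5](γ[b; SUM(c)→f](T)) → 3

== RESULT ==
b | f
1 | 8
4 | 15
8 | 7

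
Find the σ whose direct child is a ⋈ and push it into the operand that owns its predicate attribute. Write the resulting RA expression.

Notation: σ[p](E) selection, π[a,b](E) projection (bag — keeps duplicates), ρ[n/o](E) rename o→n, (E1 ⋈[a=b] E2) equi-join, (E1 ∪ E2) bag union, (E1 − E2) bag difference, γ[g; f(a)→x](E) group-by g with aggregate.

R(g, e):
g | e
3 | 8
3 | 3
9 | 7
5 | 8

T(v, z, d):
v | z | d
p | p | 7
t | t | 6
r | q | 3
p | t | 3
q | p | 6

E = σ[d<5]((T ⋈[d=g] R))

σ filters on d, owned by the left side.
E' = (σ[d<5](T) ⋈[d=g] R)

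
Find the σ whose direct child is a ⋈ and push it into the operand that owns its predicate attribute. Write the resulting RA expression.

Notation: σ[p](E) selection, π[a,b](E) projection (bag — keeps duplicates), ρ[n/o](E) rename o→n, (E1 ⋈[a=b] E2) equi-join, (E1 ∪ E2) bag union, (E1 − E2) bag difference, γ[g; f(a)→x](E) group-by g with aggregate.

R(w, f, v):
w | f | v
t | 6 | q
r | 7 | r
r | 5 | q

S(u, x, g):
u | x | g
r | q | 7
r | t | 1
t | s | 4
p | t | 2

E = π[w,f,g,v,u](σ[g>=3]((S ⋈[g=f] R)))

σ filters on g, owned by the left side.
E' = π[w,f,g,v,u]((σ[g>=3](S) ⋈[g=f] R))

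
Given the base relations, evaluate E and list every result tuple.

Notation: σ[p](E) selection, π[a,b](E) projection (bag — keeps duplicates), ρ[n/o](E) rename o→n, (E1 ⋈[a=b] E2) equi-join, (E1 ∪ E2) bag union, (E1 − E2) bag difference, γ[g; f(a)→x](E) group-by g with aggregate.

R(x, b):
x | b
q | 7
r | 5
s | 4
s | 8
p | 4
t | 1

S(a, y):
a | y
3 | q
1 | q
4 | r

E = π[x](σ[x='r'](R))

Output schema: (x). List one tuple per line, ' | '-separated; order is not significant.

Stepwise |·|:
  R → 6
  σ[x='r'](R) → 1
  π[x](σ[x='r'](R)) → 1

== RESULT ==
x
r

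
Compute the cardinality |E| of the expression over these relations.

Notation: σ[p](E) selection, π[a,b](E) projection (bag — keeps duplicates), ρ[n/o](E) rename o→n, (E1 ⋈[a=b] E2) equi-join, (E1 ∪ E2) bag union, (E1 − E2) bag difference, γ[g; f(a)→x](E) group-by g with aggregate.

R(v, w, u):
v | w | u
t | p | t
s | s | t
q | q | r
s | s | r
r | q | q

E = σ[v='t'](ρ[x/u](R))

Subexpression sizes:
  R → 5
  ρ[x/u](R) → 5
  σ[v='t'](ρ[x/u](R)) → 1

|E| = 1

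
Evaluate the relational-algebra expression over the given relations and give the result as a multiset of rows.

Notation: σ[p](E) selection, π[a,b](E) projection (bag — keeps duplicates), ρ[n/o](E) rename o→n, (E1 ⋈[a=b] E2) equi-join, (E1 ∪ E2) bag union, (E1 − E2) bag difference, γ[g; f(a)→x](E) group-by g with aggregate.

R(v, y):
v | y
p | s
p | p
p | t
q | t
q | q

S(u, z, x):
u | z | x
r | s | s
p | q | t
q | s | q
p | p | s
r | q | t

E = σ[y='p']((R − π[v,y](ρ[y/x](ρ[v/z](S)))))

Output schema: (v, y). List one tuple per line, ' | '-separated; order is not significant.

Stepwise |·|:
  R → 5
  S → 5
  ρ[v/z](S) → 5
  ρ[y/x](ρ[v/z](S)) → 5
  π[v,y](ρ[y/x](ρ[v/z](S))) → 5
  (R − π[v,y](ρ[y/x](ρ[v/z](S)))) → 3
  σ[y='p']((R − π[v,y](ρ[y/x](ρ[v/z](S))))) → 1

== RESULT ==
v | y
p | p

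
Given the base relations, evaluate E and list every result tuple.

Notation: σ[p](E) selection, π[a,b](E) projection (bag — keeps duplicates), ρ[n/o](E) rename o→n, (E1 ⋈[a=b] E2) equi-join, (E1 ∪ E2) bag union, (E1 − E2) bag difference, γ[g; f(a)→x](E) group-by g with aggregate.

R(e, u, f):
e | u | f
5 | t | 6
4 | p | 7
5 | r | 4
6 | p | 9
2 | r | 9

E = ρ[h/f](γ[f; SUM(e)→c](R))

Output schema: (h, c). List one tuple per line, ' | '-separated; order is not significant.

Subexpression sizes:
  R → 5
  γ[f; SUM(e)→c](R) → 4
  ρ[h/f](γ[f; SUM(e)→c](R)) → 4

== RESULT ==
h | c
4 | 5
6 | 5
7 | 4
9 | 8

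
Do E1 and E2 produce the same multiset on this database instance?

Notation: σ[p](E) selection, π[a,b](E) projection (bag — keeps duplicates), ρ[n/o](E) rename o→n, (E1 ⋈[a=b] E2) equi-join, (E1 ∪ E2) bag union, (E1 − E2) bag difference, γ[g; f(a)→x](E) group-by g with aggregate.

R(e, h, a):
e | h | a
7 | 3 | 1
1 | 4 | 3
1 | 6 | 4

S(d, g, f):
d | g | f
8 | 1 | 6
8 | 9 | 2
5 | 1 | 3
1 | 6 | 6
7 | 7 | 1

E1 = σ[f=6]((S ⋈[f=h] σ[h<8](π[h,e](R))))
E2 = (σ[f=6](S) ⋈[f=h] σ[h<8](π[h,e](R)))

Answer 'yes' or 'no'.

E1 stepwise |·|:
  S → 5
  R → 3
  π[h,e](R) → 3
  σ[h<8](π[h,e](R)) → 3
  (S ⋈[f=h] σ[h<8](π[h,e](R))) → 3
  σ[f=6]((S ⋈[f=h] σ[h<8](π[h,e](R)))) → 2
E2 stepwise |·|:
  S → 5
  σ[f=6](S) → 2
  R → 3
  π[h,e](R) → 3
  σ[h<8](π[h,e](R)) → 3
  (σ[f=6](S) ⋈[f=h] σ[h<8](π[h,e](R))) → 2

E1 and E2 produce the same multiset:
d | g | f | h | e
1 | 6 | 6 | 6 | 1
8 | 1 | 6 | 6 | 1

yes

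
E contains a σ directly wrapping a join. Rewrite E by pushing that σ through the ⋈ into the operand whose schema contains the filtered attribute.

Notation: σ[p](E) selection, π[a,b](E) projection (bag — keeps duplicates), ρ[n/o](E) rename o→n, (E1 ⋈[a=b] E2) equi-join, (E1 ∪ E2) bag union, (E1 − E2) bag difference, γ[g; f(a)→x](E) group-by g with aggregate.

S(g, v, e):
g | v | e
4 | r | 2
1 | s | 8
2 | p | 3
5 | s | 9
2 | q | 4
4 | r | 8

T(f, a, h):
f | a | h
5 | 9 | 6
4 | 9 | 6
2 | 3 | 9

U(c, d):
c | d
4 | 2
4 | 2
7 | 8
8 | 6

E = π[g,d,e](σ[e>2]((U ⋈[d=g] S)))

σ filters on e, owned by the right side.
E' = π[g,d,e]((U ⋈[d=g] σ[e>2](S)))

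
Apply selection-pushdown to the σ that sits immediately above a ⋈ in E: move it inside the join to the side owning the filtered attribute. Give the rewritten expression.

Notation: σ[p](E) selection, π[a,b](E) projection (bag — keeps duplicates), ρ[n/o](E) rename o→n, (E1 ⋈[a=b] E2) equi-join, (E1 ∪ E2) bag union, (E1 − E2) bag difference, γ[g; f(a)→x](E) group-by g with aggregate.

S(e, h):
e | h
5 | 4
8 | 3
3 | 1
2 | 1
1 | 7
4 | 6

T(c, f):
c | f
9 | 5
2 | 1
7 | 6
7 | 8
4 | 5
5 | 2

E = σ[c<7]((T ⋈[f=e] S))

σ filters on c, owned by the left side.
E' = (σ[c<7](T) ⋈[f=e] S)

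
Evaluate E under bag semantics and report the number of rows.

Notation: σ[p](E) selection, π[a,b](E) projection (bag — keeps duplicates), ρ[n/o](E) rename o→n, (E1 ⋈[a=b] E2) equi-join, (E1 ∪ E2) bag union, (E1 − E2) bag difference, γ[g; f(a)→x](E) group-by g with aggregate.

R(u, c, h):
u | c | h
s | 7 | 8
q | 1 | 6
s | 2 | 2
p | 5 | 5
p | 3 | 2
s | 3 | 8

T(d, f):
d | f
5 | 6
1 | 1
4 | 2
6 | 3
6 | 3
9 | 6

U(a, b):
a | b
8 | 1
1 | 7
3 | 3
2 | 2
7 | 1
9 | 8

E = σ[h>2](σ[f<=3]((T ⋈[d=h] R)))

Subexpression sizes:
  T → 6
  R → 6
  (T ⋈[d=h] R) → 3
  σ[f<=3]((T ⋈[d=h] R)) → 2
  σ[h>2](σ[f<=3]((T ⋈[d=h] R))) → 2

|E| = 2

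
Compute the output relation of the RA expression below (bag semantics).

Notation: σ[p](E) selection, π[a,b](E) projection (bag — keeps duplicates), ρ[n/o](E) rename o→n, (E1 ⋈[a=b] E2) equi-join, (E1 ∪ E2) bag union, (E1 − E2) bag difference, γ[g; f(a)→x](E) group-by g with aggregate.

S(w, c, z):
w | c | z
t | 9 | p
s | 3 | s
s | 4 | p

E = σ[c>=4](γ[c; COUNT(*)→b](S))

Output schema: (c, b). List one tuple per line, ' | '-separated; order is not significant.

Stepwise |·|:
  S → 3
  γ[c; COUNT(*)→b](S) → 3
  σ[c>=4](γ[c; COUNT(*)→b](S)) → 2

== RESULT ==
c | b
4 | 1
9 | 1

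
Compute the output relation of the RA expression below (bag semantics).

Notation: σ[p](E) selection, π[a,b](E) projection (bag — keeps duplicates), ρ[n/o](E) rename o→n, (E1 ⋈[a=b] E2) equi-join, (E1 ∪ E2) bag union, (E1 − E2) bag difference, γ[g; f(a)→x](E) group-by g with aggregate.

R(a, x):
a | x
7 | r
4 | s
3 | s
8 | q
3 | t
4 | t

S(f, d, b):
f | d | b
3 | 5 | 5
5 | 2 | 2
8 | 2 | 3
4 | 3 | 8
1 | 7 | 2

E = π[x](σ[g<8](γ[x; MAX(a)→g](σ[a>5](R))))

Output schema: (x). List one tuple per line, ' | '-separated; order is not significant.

Row counts bottom-up:
  R → 6
  σ[a>5](R) → 2
  γ[x; MAX(a)→g](σ[a>5](R)) → 2
  σ[g<8](γ[x; MAX(a)→g](σ[a>5](R))) → 1
  π[x](σ[g<8](γ[x; MAX(a)→g](σ[a>5](R)))) → 1

== RESULT ==
x
r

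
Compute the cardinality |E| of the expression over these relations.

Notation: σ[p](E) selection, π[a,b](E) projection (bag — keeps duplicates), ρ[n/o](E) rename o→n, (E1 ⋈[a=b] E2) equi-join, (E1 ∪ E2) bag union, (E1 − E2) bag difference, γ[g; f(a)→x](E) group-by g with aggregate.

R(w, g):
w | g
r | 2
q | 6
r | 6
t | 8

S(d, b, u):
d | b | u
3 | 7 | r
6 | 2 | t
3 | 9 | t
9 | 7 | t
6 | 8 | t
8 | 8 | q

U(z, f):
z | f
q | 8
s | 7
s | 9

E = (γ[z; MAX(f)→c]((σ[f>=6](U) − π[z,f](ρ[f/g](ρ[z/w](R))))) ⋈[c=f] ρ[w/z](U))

Per-node cardinality:
  U → 3
  σ[f>=6](U) → 3
  R → 4
  ρ[z/w](R) → 4
  ρ[f/g](ρ[z/w](R)) → 4
  π[z,f](ρ[f/g](ρ[z/w](R))) → 4
  (σ[f>=6](U) − π[z,f](ρ[f/g](ρ[z/w](R)))) → 3
  γ[z; MAX(f)→c]((σ[f>=6](U) − π[z,f](ρ[f/g](ρ[z/w](R))))) → 2
  U → 3
  ρ[w/z](U) → 3
  (γ[z; MAX(f)→c]((σ[f>=6](U) − π[z,f](ρ[f/g](ρ[z/w](R))))) ⋈[c=f] ρ[w/z](U)) → 2

|E| = 2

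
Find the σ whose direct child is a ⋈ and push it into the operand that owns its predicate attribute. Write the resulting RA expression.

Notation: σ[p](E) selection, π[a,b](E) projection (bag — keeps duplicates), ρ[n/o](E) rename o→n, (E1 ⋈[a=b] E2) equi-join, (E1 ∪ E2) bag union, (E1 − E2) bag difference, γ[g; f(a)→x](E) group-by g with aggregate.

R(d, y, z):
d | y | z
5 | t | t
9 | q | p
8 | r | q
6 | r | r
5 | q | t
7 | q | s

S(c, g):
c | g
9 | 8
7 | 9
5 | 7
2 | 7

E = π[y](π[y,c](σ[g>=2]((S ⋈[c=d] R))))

σ filters on g, owned by the left side.
E' = π[y](π[y,c]((σ[g>=2](S) ⋈[c=d] R)))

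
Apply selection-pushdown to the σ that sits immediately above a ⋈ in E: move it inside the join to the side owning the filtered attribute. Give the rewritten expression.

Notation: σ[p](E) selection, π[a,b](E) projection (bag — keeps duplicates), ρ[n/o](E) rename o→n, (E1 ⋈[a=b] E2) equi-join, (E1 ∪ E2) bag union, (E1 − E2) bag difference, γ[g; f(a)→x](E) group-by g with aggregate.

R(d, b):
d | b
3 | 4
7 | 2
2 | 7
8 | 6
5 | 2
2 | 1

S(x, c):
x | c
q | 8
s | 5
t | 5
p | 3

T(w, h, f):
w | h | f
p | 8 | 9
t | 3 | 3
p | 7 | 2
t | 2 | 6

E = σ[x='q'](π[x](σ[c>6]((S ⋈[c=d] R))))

σ filters on c, owned by the left side.
E' = σ[x='q'](π[x]((σ[c>6](S) ⋈[c=d] R)))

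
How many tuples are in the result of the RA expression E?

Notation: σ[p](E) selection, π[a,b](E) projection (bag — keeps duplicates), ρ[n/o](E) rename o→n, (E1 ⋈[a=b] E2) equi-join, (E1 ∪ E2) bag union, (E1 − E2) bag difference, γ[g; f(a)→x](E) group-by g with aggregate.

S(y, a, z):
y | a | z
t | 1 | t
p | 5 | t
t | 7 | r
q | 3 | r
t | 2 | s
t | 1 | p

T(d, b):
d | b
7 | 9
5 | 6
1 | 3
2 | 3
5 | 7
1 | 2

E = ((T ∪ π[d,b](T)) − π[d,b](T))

Subexpression sizes:
  T → 6
  T → 6
  π[d,b](T) → 6
  (T ∪ π[d,b](T)) → 12
  T → 6
  π[d,b](T) → 6
  ((T ∪ π[d,b](T)) − π[d,b](T)) → 6

|E| = 6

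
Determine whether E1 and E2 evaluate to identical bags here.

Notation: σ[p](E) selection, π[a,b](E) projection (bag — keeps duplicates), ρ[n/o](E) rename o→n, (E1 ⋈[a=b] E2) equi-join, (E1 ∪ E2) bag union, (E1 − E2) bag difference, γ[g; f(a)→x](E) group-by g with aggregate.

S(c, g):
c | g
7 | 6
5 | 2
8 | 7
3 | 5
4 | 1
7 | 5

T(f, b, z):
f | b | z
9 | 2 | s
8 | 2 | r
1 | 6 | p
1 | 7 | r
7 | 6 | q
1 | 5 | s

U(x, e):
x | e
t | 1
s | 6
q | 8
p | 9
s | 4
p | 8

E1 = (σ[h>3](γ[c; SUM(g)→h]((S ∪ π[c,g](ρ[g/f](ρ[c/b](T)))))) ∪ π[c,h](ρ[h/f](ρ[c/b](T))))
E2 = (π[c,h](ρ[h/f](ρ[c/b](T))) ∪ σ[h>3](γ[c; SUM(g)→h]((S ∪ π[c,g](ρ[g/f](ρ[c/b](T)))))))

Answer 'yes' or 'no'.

E1 stepwise |·|:
  S → 6
  T → 6
  ρ[c/b](T) → 6
  ρ[g/f](ρ[c/b](T)) → 6
  π[c,g](ρ[g/f](ρ[c/b](T))) → 6
  (S ∪ π[c,g](ρ[g/f](ρ[c/b](T)))) → 12
  γ[c; SUM(g)→h]((S ∪ π[c,g](ρ[g/f](ρ[c/b](T))))) → 7
  σ[h>3](γ[c; SUM(g)→h]((S ∪ π[c,g](ρ[g/f](ρ[c/b](T)))))) → 5
  T → 6
  ρ[c/b](T) → 6
  ρ[h/f](ρ[c/b](T)) → 6
  π[c,h](ρ[h/f](ρ[c/b](T))) → 6
  (σ[h>3](γ[c; SUM(g)→h]((S ∪ π[c,g](ρ[g/f](ρ[c/b](T)))))) ∪ π[c,h](ρ[h/f](ρ[c/b](T)))) → 11
E2 stepwise |·|:
  T → 6
  ρ[c/b](T) → 6
  ρ[h/f](ρ[c/b](T)) → 6
  π[c,h](ρ[h/f](ρ[c/b](T))) → 6
  S → 6
  T → 6
  ρ[c/b](T) → 6
  ρ[g/f](ρ[c/b](T)) → 6
  π[c,g](ρ[g/f](ρ[c/b](T))) → 6
  (S ∪ π[c,g](ρ[g/f](ρ[c/b](T)))) → 12
  γ[c; SUM(g)→h]((S ∪ π[c,g](ρ[g/f](ρ[c/b](T))))) → 7
  σ[h>3](γ[c; SUM(g)→h]((S ∪ π[c,g](ρ[g/f](ρ[c/b](T)))))) → 5
  (π[c,h](ρ[h/f](ρ[c/b](T))) ∪ σ[h>3](γ[c; SUM(g)→h]((S ∪ π[c,g](ρ[g/f](ρ[c/b](T))))))) → 11

E1 and E2 produce the same multiset:
c | h
2 | 8
2 | 9
2 | 17
3 | 5
5 | 1
6 | 1
6 | 7
6 | 8
7 | 1
7 | 12
8 | 7

yes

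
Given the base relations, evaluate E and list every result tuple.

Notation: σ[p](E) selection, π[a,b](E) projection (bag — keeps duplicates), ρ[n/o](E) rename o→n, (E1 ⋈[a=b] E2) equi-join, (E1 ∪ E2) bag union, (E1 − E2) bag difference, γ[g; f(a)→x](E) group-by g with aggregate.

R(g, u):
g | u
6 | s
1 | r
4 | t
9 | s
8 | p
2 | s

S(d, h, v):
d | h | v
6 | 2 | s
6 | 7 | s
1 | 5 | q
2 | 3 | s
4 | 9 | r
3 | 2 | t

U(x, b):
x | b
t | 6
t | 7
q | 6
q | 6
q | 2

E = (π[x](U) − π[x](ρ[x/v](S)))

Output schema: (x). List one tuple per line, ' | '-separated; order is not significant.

Row counts bottom-up:
  U → 5
  π[x](U) → 5
  S → 6
  ρ[x/v](S) → 6
  π[x](ρ[x/v](S)) → 6
  (π[x](U) − π[x](ρ[x/v](S))) → 3

== RESULT ==
x
q
q
t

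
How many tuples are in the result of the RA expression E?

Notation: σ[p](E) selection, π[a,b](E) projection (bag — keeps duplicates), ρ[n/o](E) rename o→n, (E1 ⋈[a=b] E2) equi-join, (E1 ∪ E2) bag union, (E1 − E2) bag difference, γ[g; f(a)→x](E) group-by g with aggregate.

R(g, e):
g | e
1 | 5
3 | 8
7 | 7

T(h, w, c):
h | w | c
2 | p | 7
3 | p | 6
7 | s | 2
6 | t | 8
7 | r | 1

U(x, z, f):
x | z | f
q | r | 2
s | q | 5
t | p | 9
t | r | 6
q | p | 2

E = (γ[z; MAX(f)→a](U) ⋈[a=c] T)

Stepwise |·|:
  U → 5
  γ[z; MAX(f)→a](U) → 3
  T → 5
  (γ[z; MAX(f)→a](U) ⋈[a=c] T) → 1

|E| = 1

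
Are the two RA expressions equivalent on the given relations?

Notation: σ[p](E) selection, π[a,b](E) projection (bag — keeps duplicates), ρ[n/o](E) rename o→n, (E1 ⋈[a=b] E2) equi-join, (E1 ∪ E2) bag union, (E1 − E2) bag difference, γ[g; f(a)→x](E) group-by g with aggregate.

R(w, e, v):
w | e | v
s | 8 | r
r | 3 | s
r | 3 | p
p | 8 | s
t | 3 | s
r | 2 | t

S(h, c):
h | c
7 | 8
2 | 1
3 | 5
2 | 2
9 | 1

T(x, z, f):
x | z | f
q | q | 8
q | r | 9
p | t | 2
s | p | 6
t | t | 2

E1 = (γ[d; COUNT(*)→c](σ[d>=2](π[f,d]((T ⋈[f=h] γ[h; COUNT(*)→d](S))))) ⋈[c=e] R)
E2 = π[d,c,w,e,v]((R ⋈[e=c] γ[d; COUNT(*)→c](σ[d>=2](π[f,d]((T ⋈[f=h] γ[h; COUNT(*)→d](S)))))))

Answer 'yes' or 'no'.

E1 per-node cardinality:
  T → 5
  S → 5
  γ[h; COUNT(*)→d](S) → 4
  (T ⋈[f=h] γ[h; COUNT(*)→d](S)) → 3
  π[f,d]((T ⋈[f=h] γ[h; COUNT(*)→d](S))) → 3
  σ[d>=2](π[f,d]((T ⋈[f=h] γ[h; COUNT(*)→d](S)))) → 2
  γ[d; COUNT(*)→c](σ[d>=2](π[f,d]((T ⋈[f=h] γ[h; COUNT(*)→d](S))))) → 1
  R → 6
  (γ[d; COUNT(*)→c](σ[d>=2](π[f,d]((T ⋈[f=h] γ[h; COUNT(*)→d](S))))) ⋈[c=e] R) → 1
E2 per-node cardinality:
  R → 6
  T → 5
  S → 5
  γ[h; COUNT(*)→d](S) → 4
  (T ⋈[f=h] γ[h; COUNT(*)→d](S)) → 3
  π[f,d]((T ⋈[f=h] γ[h; COUNT(*)→d](S))) → 3
  σ[d>=2](π[f,d]((T ⋈[f=h] γ[h; COUNT(*)→d](S)))) → 2
  γ[d; COUNT(*)→c](σ[d>=2](π[f,d]((T ⋈[f=h] γ[h; COUNT(*)→d](S))))) → 1
  (R ⋈[e=c] γ[d; COUNT(*)→c](σ[d>=2](π[f,d]((T ⋈[f=h] γ[h; COUNT(*)→d](S)))))) → 1
  π[d,c,w,e,v]((R ⋈[e=c] γ[d; COUNT(*)→c](σ[d>=2](π[f,d]((T ⋈[f=h] γ[h; COUNT(*)→d](S))))))) → 1

E1 and E2 produce the same multiset:
d | c | w | e | v
2 | 2 | r | 2 | t

yes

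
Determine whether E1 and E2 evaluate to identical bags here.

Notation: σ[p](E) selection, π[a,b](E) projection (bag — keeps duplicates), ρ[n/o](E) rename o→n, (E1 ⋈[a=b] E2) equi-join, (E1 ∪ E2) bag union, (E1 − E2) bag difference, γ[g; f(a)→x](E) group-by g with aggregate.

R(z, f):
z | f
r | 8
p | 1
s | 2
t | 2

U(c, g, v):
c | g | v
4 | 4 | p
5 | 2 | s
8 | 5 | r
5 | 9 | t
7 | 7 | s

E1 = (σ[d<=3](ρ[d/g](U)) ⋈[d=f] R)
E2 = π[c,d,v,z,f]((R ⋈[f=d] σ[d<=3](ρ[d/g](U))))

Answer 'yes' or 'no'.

E1 per-node cardinality:
  U → 5
  ρ[d/g](U) → 5
  σ[d<=3](ρ[d/g](U)) → 1
  R → 4
  (σ[d<=3](ρ[d/g](U)) ⋈[d=f] R) → 2
E2 per-node cardinality:
  R → 4
  U → 5
  ρ[d/g](U) → 5
  σ[d<=3](ρ[d/g](U)) → 1
  (R ⋈[f=d] σ[d<=3](ρ[d/g](U))) → 2
  π[c,d,v,z,f]((R ⋈[f=d] σ[d<=3](ρ[d/g](U)))) → 2

E1 and E2 produce the same multiset:
c | d | v | z | f
5 | 2 | s | s | 2
5 | 2 | s | t | 2

yes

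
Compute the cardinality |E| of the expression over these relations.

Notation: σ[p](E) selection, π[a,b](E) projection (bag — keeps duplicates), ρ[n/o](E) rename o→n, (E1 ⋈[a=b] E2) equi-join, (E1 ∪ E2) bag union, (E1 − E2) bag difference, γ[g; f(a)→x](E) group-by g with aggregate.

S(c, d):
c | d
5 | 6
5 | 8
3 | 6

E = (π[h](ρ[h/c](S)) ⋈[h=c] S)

Subexpression sizes:
  S → 3
  ρ[h/c](S) → 3
  π[h](ρ[h/c](S)) → 3
  S → 3
  (π[h](ρ[h/c](S)) ⋈[h=c] S) → 5

|E| = 5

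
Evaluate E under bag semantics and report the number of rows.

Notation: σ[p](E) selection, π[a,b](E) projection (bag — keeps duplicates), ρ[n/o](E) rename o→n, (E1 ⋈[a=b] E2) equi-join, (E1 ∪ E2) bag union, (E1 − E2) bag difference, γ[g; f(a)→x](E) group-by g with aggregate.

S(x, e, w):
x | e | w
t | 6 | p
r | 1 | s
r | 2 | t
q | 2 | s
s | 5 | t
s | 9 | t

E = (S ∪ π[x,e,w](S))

Row counts bottom-up:
  S → 6
  S → 6
  π[x,e,w](S) → 6
  (S ∪ π[x,e,w](S)) → 12

|E| = 12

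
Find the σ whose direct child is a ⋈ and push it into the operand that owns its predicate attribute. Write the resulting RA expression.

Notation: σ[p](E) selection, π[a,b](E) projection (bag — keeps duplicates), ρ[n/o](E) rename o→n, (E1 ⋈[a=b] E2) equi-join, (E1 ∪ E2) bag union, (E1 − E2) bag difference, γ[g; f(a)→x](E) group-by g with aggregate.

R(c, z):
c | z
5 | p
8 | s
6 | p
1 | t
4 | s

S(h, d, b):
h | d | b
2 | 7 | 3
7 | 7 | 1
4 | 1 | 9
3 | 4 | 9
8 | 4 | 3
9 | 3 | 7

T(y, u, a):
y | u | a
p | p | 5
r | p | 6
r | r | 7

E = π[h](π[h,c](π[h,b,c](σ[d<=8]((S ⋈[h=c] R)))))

σ filters on d, owned by the left side.
E' = π[h](π[h,c](π[h,b,c]((σ[d<=8](S) ⋈[h=c] R))))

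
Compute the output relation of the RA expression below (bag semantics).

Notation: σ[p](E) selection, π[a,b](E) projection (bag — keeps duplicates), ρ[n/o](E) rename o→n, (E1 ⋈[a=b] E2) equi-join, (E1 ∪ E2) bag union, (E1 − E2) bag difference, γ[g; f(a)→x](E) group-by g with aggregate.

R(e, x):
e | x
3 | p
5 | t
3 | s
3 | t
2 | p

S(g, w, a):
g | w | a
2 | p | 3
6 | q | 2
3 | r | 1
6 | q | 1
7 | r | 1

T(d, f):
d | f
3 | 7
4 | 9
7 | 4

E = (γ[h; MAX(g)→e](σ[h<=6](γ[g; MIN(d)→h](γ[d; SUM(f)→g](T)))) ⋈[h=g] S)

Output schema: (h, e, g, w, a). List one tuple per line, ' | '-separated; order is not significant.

Stepwise |·|:
  T → 3
  γ[d; SUM(f)→g](T) → 3
  γ[g; MIN(d)→h](γ[d; SUM(f)→g](T)) → 3
  σ[h<=6](γ[g; MIN(d)→h](γ[d; SUM(f)→g](T))) → 2
  γ[h; MAX(g)→e](σ[h<=6](γ[g; MIN(d)→h](γ[d; SUM(f)→g](T)))) → 2
  S → 5
  (γ[h; MAX(g)→e](σ[h<=6](γ[g; MIN(d)→h](γ[d; SUM(f)→g](T)))) ⋈[h=g] S) → 1

== RESULT ==
h | e | g | w | a
3 | 7 | 3 | r | 1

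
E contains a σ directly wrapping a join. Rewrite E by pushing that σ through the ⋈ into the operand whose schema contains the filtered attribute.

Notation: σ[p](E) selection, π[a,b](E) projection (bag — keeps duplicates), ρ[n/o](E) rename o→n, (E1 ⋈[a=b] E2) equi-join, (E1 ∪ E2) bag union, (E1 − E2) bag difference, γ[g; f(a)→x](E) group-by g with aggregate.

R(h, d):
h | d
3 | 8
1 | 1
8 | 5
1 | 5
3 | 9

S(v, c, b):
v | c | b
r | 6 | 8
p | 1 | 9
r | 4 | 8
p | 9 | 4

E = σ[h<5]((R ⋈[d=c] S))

σ filters on h, owned by the left side.
E' = (σ[h<5](R) ⋈[d=c] S)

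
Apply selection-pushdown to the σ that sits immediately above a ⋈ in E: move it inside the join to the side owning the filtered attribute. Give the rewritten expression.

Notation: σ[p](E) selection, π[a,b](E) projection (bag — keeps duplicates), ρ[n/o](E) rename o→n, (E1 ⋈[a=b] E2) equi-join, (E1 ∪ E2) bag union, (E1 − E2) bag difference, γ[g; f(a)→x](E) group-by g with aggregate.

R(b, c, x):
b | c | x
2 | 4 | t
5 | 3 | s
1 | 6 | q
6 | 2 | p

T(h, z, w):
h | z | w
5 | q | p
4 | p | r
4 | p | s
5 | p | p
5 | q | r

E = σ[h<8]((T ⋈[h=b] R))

σ filters on h, owned by the left side.
E' = (σ[h<8](T) ⋈[h=b] R)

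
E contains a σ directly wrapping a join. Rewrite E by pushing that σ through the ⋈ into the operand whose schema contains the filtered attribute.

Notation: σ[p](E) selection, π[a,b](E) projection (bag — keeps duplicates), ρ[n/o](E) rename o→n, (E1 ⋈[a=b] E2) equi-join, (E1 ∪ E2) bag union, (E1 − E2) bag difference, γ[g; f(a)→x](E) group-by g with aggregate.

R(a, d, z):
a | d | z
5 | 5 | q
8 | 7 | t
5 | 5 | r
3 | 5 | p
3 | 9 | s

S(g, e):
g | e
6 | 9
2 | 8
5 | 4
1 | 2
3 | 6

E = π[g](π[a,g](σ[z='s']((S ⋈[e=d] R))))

σ filters on z, owned by the right side.
E' = π[g](π[a,g]((S ⋈[e=d] σ[z='s'](R))))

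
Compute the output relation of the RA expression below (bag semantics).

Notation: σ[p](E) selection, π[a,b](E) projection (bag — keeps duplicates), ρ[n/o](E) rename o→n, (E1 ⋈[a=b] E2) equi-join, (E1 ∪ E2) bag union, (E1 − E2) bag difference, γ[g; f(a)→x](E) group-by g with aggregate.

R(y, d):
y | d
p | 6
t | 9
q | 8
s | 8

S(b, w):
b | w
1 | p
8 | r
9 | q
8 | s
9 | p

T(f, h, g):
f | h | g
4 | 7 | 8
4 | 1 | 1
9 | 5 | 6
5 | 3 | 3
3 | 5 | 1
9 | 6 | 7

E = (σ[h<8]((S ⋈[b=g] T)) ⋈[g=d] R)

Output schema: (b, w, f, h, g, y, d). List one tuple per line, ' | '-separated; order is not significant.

Per-node cardinality:
  S → 5
  T → 6
  (S ⋈[b=g] T) → 4
  σ[h<8]((S ⋈[b=g] T)) → 4
  R → 4
  (σ[h<8]((S ⋈[b=g] T)) ⋈[g=d] R) → 4

== RESULT ==
b | w | f | h | g | y | d
8 | r | 4 | 7 | 8 | q | 8
8 | r | 4 | 7 | 8 | s | 8
8 | s | 4 | 7 | 8 | q | 8
8 | s | 4 | 7 | 8 | s | 8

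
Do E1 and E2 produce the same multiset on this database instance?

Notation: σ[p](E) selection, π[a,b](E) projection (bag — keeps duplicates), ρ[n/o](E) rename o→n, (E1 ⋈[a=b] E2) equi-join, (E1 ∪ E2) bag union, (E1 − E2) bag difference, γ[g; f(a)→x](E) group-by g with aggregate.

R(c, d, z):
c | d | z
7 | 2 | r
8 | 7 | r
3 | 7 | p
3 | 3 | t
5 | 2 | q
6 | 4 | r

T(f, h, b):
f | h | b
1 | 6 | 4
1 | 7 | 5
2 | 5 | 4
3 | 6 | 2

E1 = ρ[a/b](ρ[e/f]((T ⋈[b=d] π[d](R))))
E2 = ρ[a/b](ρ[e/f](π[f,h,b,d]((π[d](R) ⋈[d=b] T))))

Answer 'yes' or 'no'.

E1 subexpression sizes:
  T → 4
  R → 6
  π[d](R) → 6
  (T ⋈[b=d] π[d](R)) → 4
  ρ[e/f]((T ⋈[b=d] π[d](R))) → 4
  ρ[a/b](ρ[e/f]((T ⋈[b=d] π[d](R)))) → 4
E2 subexpression sizes:
  R → 6
  π[d](R) → 6
  T → 4
  (π[d](R) ⋈[d=b] T) → 4
  π[f,h,b,d]((π[d](R) ⋈[d=b] T)) → 4
  ρ[e/f](π[f,h,b,d]((π[d](R) ⋈[d=b] T))) → 4
  ρ[a/b](ρ[e/f](π[f,h,b,d]((π[d](R) ⋈[d=b] T)))) → 4

E1 and E2 produce the same multiset:
e | h | a | d
1 | 6 | 4 | 4
2 | 5 | 4 | 4
3 | 6 | 2 | 2
3 | 6 | 2 | 2

yes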